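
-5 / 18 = -0.28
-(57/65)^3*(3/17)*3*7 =-2.50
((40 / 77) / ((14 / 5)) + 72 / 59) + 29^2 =26789349 / 31801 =842.41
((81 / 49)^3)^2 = 282429536481 / 13841287201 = 20.40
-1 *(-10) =10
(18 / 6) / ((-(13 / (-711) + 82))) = -2133 / 58289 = -0.04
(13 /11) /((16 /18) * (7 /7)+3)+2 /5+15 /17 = 10382 /6545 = 1.59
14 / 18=7 / 9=0.78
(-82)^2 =6724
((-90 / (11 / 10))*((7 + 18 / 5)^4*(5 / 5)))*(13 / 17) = -3692745108 / 4675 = -789892.00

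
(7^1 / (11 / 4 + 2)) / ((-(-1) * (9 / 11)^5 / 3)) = 4509428 / 373977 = 12.06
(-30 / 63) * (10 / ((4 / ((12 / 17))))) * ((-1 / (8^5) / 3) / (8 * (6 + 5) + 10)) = 25 / 286605312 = 0.00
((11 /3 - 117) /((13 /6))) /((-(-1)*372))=-170 /1209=-0.14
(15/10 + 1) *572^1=1430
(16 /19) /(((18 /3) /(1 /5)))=8 /285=0.03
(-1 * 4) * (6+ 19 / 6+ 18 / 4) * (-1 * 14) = 2296 / 3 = 765.33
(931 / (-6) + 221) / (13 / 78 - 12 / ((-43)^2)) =730355 / 1777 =411.00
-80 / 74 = -40 / 37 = -1.08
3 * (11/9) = 11/3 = 3.67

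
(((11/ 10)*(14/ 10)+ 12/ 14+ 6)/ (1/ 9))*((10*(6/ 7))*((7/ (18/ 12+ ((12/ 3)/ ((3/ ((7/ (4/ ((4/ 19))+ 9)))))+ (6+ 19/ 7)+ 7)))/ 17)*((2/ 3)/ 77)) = 634824/ 4823665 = 0.13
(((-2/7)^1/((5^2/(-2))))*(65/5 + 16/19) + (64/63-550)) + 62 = -486.67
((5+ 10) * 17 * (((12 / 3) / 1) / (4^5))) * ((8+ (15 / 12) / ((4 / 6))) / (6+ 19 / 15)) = 302175 / 223232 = 1.35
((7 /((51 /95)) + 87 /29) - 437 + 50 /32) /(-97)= 342229 /79152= 4.32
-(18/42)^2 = -9/49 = -0.18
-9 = -9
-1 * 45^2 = -2025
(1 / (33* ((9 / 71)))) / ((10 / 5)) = 71 / 594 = 0.12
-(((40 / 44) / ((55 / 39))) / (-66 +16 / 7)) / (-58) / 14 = -39 / 3130028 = -0.00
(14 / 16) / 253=7 / 2024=0.00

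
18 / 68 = 9 / 34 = 0.26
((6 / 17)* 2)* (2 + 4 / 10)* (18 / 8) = 324 / 85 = 3.81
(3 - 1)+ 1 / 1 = 3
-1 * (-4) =4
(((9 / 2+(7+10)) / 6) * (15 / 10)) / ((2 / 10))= 215 / 8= 26.88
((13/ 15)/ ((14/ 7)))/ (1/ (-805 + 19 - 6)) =-343.20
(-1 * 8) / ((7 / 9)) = -72 / 7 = -10.29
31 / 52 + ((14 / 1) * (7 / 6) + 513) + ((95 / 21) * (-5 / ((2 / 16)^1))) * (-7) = 93423 / 52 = 1796.60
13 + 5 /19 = 252 /19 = 13.26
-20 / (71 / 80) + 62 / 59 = -21.48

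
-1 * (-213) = 213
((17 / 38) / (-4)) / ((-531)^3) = 17 / 22757636232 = 0.00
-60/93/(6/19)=-190/93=-2.04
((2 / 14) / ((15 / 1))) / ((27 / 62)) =62 / 2835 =0.02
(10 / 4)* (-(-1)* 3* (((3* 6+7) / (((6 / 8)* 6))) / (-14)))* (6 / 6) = -2.98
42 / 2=21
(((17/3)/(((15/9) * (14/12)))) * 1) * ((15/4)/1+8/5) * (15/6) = 5457/140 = 38.98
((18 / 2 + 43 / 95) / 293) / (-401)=-898 / 11161835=-0.00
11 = 11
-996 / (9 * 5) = -332 / 15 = -22.13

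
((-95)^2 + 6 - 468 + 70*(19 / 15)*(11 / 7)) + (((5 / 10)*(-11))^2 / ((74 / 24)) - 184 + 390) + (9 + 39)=995242 / 111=8966.14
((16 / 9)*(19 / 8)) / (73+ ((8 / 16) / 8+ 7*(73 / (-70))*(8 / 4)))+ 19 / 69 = 336509 / 968139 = 0.35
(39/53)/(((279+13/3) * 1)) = 117/45050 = 0.00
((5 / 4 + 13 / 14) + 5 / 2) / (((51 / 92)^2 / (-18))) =-554392 / 2023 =-274.04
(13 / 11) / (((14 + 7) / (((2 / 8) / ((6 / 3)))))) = 13 / 1848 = 0.01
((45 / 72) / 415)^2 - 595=-262333119 / 440896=-595.00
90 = 90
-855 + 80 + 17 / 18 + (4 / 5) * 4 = -69377 / 90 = -770.86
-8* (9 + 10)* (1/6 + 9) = -4180/3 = -1393.33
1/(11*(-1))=-1/11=-0.09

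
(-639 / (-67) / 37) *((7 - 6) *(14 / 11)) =8946 / 27269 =0.33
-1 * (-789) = 789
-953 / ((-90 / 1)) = 953 / 90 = 10.59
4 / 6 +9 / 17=61 / 51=1.20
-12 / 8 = -3 / 2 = -1.50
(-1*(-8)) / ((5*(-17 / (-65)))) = 6.12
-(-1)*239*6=1434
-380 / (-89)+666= 59654 / 89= 670.27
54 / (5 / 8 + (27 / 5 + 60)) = 2160 / 2641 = 0.82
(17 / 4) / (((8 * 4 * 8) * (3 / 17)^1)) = 289 / 3072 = 0.09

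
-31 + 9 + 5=-17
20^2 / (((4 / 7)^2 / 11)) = 13475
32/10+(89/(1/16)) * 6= 42736/5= 8547.20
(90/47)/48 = 15/376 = 0.04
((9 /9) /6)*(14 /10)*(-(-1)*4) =14 /15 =0.93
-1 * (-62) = 62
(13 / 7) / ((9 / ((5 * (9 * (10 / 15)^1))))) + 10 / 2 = 235 / 21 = 11.19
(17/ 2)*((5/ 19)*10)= 425/ 19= 22.37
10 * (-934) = -9340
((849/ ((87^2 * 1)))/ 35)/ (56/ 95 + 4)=5377/ 7700196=0.00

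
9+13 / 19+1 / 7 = 1307 / 133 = 9.83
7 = 7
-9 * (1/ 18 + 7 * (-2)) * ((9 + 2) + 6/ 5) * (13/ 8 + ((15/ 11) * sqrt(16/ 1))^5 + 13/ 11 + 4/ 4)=19064353039517/ 2576816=7398414.57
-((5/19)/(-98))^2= -25/3467044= -0.00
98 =98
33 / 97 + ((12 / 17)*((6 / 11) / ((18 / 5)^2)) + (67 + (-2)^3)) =59.37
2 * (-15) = -30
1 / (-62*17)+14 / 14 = 1053 / 1054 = 1.00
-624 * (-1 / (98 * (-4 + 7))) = 104 / 49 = 2.12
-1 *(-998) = 998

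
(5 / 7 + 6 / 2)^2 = 676 / 49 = 13.80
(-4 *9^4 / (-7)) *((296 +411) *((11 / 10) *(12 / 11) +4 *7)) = 386994024 / 5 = 77398804.80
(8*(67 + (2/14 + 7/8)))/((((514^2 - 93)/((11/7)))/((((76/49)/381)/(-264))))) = -72371/1449578438658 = -0.00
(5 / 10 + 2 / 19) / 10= 23 / 380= 0.06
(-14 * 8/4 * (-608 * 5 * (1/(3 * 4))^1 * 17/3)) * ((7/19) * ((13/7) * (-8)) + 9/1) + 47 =1276103/9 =141789.22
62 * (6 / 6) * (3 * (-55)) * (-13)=132990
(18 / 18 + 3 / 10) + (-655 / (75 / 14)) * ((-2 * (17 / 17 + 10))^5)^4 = -2587515401181730034154752442329 / 30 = -86250513372724334471825080000.00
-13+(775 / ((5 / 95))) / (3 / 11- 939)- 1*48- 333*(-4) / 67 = -39300455 / 691842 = -56.81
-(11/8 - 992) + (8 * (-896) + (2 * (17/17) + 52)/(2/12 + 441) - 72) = -132334173/21176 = -6249.25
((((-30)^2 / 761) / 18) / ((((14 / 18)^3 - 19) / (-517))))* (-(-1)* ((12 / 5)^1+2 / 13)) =14219145 / 3037151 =4.68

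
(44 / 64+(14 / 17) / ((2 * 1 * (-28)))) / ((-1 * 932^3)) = -183 / 220199658496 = -0.00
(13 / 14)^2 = 0.86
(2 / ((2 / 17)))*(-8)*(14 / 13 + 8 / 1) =-16048 / 13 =-1234.46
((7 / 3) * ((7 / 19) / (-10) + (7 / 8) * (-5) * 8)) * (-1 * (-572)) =-4442438 / 95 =-46762.51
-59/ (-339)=59/ 339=0.17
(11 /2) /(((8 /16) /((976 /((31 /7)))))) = 2424.26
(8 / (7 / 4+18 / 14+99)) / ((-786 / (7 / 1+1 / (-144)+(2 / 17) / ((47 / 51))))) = -337351 / 474944823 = -0.00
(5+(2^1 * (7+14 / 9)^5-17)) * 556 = 3009550007656 / 59049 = 50966993.64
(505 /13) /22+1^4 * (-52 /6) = -6.90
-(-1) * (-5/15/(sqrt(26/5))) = -sqrt(130)/78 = -0.15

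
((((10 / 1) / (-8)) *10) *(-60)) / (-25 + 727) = 125 / 117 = 1.07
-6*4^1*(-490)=11760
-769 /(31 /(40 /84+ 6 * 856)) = -82948954 /651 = -127417.75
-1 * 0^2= 0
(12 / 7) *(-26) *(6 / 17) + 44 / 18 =-14230 / 1071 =-13.29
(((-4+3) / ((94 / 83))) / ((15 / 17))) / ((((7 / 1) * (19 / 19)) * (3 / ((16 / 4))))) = -2822 / 14805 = -0.19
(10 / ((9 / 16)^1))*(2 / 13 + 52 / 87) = 136000 / 10179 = 13.36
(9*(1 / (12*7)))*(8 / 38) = 3 / 133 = 0.02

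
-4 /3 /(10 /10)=-4 /3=-1.33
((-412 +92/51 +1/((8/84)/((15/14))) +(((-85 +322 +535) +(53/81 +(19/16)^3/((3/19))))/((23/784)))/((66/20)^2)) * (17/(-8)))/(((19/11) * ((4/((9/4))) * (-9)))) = 411919657385/2609750016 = 157.84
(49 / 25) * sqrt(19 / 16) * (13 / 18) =637 * sqrt(19) / 1800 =1.54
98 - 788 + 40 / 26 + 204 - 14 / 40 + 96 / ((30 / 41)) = -91939 / 260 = -353.61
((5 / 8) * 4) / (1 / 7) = 35 / 2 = 17.50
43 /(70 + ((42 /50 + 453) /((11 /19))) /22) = 130075 /319537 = 0.41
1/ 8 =0.12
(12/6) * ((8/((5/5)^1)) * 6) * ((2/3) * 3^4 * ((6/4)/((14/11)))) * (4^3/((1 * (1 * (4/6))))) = 4105728/7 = 586532.57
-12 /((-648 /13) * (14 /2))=13 /378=0.03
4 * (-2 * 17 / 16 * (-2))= 17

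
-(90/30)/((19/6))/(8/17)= -153/76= -2.01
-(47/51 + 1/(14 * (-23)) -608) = 9969493/16422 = 607.08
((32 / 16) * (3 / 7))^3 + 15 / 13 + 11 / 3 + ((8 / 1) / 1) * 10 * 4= 4353548 / 13377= 325.45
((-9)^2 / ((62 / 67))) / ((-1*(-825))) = 1809 / 17050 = 0.11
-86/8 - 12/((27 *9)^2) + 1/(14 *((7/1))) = -41433499/3857868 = -10.74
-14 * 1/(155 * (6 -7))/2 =7/155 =0.05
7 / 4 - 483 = -481.25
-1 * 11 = -11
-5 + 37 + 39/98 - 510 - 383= -84339/98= -860.60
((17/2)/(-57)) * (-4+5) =-17/114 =-0.15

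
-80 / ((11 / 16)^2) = -20480 / 121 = -169.26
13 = 13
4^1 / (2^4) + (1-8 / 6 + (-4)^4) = 3071 / 12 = 255.92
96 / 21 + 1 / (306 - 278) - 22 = -487 / 28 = -17.39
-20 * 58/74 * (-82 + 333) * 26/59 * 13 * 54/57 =-885708720/41477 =-21354.21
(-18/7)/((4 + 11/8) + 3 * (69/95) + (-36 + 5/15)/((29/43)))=1190160/20981051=0.06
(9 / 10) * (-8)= -36 / 5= -7.20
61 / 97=0.63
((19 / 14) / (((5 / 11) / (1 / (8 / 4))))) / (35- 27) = 209 / 1120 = 0.19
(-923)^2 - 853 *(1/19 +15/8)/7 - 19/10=4531002527/5320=851692.20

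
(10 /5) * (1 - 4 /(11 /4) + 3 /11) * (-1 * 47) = 188 /11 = 17.09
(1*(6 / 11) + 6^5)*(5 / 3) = 142570 / 11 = 12960.91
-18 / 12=-3 / 2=-1.50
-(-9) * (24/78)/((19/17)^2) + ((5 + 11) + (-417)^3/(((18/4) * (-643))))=75676631158/3017599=25078.43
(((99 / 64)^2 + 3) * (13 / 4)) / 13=22089 / 16384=1.35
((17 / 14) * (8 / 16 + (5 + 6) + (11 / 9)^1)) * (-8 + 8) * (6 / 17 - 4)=0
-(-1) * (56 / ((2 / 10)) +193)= 473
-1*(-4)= 4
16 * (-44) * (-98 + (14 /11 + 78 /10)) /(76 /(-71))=-5556176 /95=-58486.06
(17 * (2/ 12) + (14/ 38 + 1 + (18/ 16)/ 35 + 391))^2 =39790018732489/ 254721600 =156209.83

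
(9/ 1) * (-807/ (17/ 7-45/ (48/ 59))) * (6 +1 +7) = 1922.74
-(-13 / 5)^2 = -169 / 25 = -6.76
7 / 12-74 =-73.42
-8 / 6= -4 / 3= -1.33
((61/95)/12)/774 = 61/882360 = 0.00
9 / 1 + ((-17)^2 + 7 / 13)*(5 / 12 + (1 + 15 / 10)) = 33286 / 39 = 853.49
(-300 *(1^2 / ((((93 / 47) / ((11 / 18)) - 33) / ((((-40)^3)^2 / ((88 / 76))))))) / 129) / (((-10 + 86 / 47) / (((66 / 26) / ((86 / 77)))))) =-28439549600000000 / 369857319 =-76893299.49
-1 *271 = -271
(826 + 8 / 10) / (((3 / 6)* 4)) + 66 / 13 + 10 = 27851 / 65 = 428.48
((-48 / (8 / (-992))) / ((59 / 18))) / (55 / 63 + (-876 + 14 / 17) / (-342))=1090055232 / 2060221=529.10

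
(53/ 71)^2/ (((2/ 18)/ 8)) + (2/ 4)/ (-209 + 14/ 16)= 336722756/ 8393265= 40.12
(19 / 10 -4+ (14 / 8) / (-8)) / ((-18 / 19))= 2.45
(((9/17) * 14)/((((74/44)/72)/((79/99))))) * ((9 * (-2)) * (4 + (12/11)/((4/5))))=-169138368/6919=-24445.49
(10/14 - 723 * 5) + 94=-24642/7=-3520.29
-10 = -10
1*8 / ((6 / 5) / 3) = 20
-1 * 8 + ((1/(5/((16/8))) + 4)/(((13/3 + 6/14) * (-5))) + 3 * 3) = 1019/1250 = 0.82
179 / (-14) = -179 / 14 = -12.79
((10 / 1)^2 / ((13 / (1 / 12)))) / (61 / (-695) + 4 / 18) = 52125 / 10933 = 4.77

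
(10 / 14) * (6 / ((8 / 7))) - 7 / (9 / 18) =-41 / 4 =-10.25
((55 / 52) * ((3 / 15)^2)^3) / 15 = 11 / 2437500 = 0.00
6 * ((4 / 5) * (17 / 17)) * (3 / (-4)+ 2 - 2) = -18 / 5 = -3.60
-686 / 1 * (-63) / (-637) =-882 / 13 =-67.85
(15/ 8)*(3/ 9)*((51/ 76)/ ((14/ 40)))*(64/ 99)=3400/ 4389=0.77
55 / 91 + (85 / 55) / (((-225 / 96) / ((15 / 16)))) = -0.01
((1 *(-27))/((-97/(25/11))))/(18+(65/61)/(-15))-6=-20881437/3500827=-5.96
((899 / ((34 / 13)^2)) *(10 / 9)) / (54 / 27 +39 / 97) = 60.79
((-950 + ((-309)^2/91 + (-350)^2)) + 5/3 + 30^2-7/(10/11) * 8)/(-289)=-168494656/394485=-427.13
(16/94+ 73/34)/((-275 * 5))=-3703/2197250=-0.00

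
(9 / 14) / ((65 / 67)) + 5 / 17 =14801 / 15470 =0.96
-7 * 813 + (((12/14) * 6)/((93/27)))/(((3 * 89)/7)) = -15701361/2759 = -5690.96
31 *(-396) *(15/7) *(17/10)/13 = -313038/91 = -3439.98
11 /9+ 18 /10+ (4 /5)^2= 824 /225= 3.66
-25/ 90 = -5/ 18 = -0.28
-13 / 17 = -0.76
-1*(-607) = 607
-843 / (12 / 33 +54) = -9273 / 598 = -15.51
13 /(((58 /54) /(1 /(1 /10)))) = 3510 /29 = 121.03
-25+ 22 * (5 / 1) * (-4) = -465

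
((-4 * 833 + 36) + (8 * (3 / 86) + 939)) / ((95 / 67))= -6789713 / 4085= -1662.11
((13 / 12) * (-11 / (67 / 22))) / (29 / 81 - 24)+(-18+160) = 36481091 / 256610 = 142.17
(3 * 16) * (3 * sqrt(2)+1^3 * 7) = 144 * sqrt(2)+336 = 539.65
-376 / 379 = -0.99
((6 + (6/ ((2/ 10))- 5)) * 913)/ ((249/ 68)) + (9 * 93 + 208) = 26323/ 3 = 8774.33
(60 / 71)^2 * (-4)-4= -6.86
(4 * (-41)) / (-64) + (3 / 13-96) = -19387 / 208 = -93.21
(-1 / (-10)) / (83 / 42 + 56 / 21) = 7 / 325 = 0.02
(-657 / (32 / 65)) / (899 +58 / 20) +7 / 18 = -1416661 / 1298736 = -1.09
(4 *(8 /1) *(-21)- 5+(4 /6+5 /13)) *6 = -52724 /13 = -4055.69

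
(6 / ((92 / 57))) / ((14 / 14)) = 171 / 46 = 3.72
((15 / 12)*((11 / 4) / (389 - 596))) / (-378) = 55 / 1251936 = 0.00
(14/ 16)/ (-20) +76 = 12153/ 160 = 75.96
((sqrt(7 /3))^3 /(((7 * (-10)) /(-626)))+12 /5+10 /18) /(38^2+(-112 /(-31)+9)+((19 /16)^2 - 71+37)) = 1055488 /508547115+2483968 * sqrt(21) /508547115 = 0.02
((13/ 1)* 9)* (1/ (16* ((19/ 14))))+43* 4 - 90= 87.39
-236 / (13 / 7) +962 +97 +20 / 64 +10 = 195985 / 208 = 942.24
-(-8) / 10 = 4 / 5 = 0.80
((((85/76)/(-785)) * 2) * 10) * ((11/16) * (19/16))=-935/40192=-0.02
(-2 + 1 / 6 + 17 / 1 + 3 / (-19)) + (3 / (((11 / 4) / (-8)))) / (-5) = 105049 / 6270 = 16.75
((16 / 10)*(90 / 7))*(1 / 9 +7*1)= 1024 / 7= 146.29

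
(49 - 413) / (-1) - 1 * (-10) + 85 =459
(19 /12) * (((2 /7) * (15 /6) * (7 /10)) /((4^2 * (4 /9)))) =57 /512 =0.11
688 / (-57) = -688 / 57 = -12.07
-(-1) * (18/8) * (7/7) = 2.25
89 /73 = 1.22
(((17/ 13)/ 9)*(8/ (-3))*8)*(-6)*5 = 10880/ 117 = 92.99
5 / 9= 0.56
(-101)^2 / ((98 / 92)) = 469246 / 49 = 9576.45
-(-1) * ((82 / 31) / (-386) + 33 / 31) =1.06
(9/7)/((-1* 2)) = -9/14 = -0.64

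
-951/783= -317/261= -1.21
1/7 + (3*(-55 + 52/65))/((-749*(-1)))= -278/3745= -0.07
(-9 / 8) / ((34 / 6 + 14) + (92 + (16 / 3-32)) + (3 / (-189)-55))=-567 / 15112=-0.04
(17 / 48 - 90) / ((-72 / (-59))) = -253877 / 3456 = -73.46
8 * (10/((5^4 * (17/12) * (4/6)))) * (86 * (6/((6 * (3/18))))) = 148608/2125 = 69.93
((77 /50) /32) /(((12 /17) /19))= 24871 /19200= 1.30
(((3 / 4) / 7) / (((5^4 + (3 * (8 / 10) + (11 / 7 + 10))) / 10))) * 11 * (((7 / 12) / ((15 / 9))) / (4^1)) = 1155 / 715648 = 0.00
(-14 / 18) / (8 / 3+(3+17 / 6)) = -14 / 153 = -0.09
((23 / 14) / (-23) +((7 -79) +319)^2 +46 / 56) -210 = 60799.75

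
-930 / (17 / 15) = -13950 / 17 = -820.59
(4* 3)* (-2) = -24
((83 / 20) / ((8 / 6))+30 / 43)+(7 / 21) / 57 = 2244737 / 588240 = 3.82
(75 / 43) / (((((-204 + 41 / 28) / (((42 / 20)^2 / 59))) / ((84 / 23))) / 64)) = -49787136 / 330908521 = -0.15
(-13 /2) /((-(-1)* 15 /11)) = -143 /30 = -4.77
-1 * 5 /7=-0.71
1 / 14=0.07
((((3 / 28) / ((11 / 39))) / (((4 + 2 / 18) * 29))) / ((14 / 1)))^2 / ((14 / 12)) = 3326427 / 74924696539616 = 0.00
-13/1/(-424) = 13/424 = 0.03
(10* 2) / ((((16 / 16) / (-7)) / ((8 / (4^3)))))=-35 / 2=-17.50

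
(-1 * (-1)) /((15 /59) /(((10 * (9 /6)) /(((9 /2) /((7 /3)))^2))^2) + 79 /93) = 1053942960 /911759551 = 1.16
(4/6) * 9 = 6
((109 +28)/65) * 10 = 274/13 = 21.08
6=6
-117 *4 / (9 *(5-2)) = -52 / 3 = -17.33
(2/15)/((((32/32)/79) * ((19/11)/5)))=1738/57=30.49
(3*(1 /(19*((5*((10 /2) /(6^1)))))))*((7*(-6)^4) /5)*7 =1143072 /2375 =481.29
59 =59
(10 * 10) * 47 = 4700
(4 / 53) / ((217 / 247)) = 988 / 11501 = 0.09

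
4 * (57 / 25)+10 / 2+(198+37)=6228 / 25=249.12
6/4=3/2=1.50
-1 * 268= -268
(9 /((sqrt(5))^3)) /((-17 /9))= -81 * sqrt(5) /425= -0.43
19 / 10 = 1.90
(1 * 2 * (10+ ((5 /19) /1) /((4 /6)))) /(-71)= -395 /1349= -0.29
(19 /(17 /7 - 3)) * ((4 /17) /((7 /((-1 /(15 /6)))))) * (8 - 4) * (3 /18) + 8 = 2116 /255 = 8.30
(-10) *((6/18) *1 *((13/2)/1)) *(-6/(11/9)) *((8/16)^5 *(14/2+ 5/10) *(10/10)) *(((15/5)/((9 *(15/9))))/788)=1755/277376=0.01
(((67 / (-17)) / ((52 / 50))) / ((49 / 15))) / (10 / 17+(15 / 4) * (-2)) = 5025 / 29939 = 0.17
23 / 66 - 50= -3277 / 66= -49.65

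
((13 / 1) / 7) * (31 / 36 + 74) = 5005 / 36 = 139.03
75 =75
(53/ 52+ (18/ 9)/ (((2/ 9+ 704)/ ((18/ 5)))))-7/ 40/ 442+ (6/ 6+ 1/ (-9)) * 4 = 2311797701/ 504251280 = 4.58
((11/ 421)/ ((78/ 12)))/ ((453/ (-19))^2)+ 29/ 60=10856877791/ 22462177140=0.48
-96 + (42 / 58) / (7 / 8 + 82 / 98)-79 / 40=-75930541 / 778360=-97.55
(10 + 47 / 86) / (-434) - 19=-710063 / 37324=-19.02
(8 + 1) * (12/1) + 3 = 111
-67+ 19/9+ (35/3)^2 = 641/9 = 71.22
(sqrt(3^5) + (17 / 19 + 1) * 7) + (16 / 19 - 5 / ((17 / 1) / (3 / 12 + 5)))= 16229 / 1292 + 9 * sqrt(3)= 28.15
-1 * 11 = -11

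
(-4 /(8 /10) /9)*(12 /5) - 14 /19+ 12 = 566 /57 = 9.93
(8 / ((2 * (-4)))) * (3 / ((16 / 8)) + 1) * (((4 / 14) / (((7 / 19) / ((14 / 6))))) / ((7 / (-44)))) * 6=8360 / 49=170.61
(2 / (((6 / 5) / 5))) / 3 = 25 / 9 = 2.78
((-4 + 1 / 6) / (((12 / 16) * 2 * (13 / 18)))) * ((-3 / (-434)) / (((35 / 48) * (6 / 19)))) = -10488 / 98735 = -0.11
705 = 705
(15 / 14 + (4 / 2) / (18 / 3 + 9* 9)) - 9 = -7.91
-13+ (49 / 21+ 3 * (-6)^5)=-70016 / 3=-23338.67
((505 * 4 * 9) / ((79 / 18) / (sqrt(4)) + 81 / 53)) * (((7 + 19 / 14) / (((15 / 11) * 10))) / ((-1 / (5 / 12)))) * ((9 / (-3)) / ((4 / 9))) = 1674102573 / 198884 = 8417.48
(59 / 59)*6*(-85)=-510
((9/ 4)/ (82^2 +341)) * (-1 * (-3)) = 3/ 3140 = 0.00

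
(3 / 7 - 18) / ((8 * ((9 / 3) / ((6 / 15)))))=-41 / 140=-0.29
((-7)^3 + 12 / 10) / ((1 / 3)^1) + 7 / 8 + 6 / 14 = -286747 / 280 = -1024.10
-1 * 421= -421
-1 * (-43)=43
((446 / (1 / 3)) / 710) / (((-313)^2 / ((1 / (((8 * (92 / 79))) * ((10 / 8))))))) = 52851 / 31996675400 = 0.00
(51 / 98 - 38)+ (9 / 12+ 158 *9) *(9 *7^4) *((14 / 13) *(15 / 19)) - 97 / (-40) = 12654297704471 / 484120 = 26138762.51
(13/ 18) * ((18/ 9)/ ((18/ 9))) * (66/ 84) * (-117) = -1859/ 28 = -66.39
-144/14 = -72/7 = -10.29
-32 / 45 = -0.71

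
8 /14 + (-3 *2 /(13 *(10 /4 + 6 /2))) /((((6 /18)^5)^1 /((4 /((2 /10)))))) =-407668 /1001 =-407.26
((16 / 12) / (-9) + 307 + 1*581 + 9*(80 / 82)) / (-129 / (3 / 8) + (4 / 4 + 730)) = 992572 / 428409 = 2.32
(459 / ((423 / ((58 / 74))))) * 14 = 20706 / 1739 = 11.91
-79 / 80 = -0.99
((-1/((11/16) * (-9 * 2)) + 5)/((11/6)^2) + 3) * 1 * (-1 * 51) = -306255/1331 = -230.09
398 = 398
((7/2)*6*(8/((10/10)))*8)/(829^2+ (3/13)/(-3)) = 1456/744511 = 0.00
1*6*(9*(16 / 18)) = 48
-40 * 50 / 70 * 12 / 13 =-2400 / 91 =-26.37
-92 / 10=-46 / 5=-9.20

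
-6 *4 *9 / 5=-216 / 5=-43.20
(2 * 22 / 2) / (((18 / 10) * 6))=55 / 27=2.04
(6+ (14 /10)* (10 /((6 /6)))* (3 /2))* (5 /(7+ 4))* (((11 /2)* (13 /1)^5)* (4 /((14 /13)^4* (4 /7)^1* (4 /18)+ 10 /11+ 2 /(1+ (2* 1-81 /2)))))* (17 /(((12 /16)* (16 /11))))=220861234003892625 /145131596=1521799801.64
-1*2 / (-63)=2 / 63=0.03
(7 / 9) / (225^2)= 7 / 455625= 0.00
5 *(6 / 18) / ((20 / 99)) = 8.25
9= 9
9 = 9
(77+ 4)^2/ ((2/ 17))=111537/ 2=55768.50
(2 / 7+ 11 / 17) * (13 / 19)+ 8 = 19531 / 2261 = 8.64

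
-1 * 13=-13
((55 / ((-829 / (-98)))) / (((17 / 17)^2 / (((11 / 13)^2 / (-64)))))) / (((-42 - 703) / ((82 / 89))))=2673979 / 29726069776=0.00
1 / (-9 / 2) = -2 / 9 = -0.22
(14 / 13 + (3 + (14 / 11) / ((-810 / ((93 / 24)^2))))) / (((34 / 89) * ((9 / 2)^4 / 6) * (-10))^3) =-84731120830568 / 372043898851040398125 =-0.00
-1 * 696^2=-484416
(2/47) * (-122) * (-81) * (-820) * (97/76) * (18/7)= -7074128520/6251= -1131679.49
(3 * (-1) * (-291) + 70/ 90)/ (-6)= -3932/ 27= -145.63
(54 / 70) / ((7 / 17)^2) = 4.55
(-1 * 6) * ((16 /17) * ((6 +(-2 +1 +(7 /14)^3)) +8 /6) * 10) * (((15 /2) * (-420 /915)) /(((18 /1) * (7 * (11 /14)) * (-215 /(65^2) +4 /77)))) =2567110000 /214659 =11959.01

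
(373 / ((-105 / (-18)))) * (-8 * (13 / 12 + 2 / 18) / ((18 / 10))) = -64156 / 189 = -339.45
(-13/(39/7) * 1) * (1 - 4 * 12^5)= 6967289/3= 2322429.67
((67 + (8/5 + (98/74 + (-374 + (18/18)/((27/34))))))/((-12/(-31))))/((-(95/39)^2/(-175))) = -13867601566/601065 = -23071.72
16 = 16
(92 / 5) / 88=23 / 110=0.21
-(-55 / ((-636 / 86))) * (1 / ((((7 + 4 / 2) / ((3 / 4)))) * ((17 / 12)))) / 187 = -215 / 91902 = -0.00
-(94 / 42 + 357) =-7544 / 21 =-359.24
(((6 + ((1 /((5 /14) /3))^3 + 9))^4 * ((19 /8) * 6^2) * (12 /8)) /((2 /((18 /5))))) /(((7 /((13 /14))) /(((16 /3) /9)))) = 148039595644047092167806 /59814453125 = 2474980341869.46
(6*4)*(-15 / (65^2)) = -72 / 845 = -0.09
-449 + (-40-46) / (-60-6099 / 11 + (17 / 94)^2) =-26805627049 / 59719345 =-448.86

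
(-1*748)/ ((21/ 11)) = -391.81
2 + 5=7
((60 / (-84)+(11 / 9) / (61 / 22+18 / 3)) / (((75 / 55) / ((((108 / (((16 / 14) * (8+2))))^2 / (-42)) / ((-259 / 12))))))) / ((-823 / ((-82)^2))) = 3490305687 / 10284825250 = 0.34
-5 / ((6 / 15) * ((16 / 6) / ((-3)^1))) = 225 / 16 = 14.06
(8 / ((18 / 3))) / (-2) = -2 / 3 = -0.67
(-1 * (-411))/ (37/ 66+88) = 27126/ 5845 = 4.64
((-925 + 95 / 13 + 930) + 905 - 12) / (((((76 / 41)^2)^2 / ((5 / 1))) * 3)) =55427302015 / 433708288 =127.80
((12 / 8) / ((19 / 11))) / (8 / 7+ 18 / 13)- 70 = -608797 / 8740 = -69.66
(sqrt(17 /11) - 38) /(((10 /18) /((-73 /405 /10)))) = 1387 /1125 - 73*sqrt(187) /24750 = 1.19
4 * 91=364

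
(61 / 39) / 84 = 61 / 3276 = 0.02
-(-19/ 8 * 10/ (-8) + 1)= -127/ 32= -3.97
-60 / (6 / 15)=-150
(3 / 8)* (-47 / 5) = -141 / 40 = -3.52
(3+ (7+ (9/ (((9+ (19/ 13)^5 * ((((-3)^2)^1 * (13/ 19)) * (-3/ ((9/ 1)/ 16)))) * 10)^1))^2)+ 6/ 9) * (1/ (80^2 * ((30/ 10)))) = 12793021382198267/ 23027398843443840000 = 0.00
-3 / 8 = -0.38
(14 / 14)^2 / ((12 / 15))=5 / 4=1.25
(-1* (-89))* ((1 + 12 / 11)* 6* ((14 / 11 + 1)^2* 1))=7676250 / 1331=5767.28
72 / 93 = 24 / 31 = 0.77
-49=-49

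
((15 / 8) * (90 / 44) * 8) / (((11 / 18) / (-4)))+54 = -17766 / 121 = -146.83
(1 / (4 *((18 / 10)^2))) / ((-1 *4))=-25 / 1296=-0.02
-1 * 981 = -981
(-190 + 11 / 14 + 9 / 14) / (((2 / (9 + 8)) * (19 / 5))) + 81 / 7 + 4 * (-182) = -151385 / 133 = -1138.23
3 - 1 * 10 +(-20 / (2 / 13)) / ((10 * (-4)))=-15 / 4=-3.75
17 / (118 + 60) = 17 / 178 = 0.10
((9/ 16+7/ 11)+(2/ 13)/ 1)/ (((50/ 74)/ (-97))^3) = -28616138165311/ 7150000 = -4002257.09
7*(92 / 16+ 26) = 889 / 4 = 222.25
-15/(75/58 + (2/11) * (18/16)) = -6380/637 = -10.02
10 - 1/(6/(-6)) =11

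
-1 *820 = -820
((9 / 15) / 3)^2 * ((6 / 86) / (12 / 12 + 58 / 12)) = 18 / 37625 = 0.00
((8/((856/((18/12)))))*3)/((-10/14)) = -63/1070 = -0.06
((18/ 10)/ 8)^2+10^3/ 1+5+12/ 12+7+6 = 1019.05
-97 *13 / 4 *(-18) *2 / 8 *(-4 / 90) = -63.05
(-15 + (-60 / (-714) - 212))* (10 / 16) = -135015 / 952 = -141.82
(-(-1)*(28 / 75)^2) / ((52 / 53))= 10388 / 73125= 0.14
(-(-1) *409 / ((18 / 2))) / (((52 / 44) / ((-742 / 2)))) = -1669129 / 117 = -14266.06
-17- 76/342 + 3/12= -611/36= -16.97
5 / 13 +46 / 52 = 33 / 26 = 1.27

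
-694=-694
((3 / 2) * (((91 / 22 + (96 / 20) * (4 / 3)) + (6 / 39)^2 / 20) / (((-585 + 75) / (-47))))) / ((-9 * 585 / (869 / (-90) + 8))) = 1371838679 / 2995016310000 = 0.00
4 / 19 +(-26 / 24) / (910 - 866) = 1865 / 10032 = 0.19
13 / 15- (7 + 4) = -10.13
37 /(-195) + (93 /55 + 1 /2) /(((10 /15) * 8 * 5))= -36923 /343200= -0.11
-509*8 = -4072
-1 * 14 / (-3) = 14 / 3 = 4.67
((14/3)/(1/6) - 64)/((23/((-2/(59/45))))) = 3240/1357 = 2.39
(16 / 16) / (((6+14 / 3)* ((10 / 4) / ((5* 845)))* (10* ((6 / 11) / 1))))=1859 / 64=29.05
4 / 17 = 0.24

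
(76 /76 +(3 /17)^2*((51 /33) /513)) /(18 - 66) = -2665 /127908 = -0.02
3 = 3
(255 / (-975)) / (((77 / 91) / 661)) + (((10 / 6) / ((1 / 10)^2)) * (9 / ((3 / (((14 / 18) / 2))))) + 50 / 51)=-74761 / 8415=-8.88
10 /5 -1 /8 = 15 /8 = 1.88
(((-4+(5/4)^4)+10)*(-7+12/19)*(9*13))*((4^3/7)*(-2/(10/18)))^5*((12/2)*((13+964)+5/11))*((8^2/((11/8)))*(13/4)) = 215557463280468977.17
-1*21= -21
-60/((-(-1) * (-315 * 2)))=2/21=0.10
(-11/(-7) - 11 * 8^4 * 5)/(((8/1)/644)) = -36269827/2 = -18134913.50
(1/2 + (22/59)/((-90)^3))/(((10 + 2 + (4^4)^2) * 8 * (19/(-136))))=-182796563/26783207766000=-0.00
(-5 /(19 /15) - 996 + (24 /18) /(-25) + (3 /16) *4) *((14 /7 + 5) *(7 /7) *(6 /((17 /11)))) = -438571133 /16150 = -27156.11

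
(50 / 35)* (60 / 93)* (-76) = -70.05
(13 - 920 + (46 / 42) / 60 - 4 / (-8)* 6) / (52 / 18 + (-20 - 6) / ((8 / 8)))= 1139017 / 29120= 39.11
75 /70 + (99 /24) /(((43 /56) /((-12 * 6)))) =-232203 /602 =-385.72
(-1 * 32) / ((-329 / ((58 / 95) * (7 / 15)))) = 1856 / 66975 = 0.03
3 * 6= 18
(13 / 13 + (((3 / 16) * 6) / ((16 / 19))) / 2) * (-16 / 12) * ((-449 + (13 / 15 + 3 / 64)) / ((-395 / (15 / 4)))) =-9.46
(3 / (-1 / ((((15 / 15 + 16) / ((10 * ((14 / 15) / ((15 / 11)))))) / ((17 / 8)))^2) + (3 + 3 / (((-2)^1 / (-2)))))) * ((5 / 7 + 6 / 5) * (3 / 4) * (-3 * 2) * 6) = -8791740 / 298697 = -29.43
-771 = -771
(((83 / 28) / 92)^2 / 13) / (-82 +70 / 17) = -117113 / 114214976512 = -0.00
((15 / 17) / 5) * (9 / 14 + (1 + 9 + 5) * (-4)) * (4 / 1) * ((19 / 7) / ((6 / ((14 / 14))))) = -15789 / 833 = -18.95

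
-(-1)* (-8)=-8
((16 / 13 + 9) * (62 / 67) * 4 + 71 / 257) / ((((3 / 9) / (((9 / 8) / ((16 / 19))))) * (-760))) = -230545683 / 1146096640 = -0.20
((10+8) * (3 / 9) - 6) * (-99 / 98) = 0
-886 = -886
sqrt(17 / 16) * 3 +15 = 3 * sqrt(17) / 4 +15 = 18.09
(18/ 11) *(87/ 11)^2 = 136242/ 1331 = 102.36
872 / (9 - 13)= -218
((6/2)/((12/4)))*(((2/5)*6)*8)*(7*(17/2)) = 5712/5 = 1142.40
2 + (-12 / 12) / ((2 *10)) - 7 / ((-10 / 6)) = 123 / 20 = 6.15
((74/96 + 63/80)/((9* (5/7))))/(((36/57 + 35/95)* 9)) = 1309/48600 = 0.03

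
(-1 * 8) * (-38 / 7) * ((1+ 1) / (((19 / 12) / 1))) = 384 / 7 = 54.86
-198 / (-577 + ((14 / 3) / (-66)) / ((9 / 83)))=88209 / 257344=0.34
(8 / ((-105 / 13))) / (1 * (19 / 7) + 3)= -13 / 75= -0.17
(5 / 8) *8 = 5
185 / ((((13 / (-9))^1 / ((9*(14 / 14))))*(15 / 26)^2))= -3463.20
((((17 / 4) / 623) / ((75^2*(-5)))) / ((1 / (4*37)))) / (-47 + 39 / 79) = 49691 / 64375368750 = 0.00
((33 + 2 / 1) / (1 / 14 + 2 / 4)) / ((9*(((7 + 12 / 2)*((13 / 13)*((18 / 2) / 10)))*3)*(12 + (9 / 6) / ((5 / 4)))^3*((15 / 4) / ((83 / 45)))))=508375 / 12260698164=0.00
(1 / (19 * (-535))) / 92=-0.00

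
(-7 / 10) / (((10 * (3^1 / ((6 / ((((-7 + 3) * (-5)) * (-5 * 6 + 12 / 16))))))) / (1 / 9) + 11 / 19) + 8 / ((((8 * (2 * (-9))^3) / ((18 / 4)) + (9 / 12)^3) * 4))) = 17649765 / 663742641064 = 0.00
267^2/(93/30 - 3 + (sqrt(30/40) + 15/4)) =15116.33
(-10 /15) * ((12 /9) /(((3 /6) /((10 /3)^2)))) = -19.75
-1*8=-8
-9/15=-3/5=-0.60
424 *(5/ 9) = 2120/ 9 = 235.56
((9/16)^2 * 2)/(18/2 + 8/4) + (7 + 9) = 22609/1408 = 16.06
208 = 208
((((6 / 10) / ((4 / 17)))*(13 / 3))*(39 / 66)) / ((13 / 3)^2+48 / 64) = 25857 / 77330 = 0.33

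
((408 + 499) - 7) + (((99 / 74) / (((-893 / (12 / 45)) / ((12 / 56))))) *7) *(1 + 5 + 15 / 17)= 2527624917 / 2808485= 900.00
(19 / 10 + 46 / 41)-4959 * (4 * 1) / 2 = -4065141 / 410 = -9914.98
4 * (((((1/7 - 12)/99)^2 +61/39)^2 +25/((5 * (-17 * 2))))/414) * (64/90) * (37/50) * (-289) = -6253709539092150064/1815400733692721175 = -3.44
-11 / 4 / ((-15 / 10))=11 / 6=1.83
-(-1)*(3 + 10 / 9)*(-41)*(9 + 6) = -7585 / 3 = -2528.33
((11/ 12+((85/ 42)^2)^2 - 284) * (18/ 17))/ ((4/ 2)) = -828668651/ 5877648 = -140.99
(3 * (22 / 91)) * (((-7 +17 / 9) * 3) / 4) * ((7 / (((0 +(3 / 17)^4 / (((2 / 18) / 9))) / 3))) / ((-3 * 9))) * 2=42261626 / 767637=55.05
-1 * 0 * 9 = 0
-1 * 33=-33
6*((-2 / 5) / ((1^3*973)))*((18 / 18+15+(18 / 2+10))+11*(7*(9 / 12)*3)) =-357 / 695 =-0.51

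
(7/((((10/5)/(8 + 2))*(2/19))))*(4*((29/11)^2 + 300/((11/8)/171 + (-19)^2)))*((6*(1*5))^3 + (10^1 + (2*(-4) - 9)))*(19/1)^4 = 2175526508480819370310/59756939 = 36406257497239.26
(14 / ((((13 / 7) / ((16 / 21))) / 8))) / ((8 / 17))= 3808 / 39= 97.64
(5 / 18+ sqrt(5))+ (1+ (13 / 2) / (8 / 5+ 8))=563 / 288+ sqrt(5)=4.19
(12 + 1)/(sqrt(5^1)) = 13*sqrt(5)/5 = 5.81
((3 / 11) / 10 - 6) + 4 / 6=-1751 / 330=-5.31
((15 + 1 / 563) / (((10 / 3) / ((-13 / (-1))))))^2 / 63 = 3013900201 / 55469575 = 54.33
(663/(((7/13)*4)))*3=25857/28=923.46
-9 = -9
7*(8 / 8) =7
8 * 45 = 360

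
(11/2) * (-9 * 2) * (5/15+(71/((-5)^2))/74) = -68079/1850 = -36.80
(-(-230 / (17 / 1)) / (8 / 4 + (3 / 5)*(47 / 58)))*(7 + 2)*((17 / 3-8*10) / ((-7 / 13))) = 6761.03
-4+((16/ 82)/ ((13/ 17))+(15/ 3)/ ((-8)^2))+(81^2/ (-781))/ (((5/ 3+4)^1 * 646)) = -536733377457/ 146288322752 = -3.67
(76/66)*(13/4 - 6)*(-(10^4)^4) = 95000000000000000/3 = 31666666666666666.67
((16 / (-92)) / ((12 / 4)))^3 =-0.00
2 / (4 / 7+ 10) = 7 / 37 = 0.19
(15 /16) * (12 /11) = 45 /44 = 1.02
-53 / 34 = -1.56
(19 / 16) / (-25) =-19 / 400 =-0.05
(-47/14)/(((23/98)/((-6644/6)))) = 1092938/69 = 15839.68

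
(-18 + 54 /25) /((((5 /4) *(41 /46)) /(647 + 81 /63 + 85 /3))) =-345108192 /35875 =-9619.74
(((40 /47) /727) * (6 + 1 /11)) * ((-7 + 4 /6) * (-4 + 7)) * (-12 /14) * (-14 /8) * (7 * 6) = -3207960 /375859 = -8.54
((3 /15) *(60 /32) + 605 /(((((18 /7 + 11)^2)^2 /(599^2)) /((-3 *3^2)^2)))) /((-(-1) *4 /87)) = 52889319351992889 /521284000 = 101459702.10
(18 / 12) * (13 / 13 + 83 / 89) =258 / 89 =2.90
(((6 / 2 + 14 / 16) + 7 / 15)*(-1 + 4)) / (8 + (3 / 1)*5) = 521 / 920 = 0.57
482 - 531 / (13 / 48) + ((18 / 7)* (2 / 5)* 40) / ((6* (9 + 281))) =-19510018 / 13195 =-1478.59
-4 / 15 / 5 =-4 / 75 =-0.05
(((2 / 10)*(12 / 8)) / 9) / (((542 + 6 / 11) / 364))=1001 / 44760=0.02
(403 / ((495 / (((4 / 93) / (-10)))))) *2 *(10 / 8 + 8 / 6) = -403 / 22275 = -0.02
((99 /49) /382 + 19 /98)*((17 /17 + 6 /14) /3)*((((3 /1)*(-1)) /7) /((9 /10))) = -186400 /4127319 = -0.05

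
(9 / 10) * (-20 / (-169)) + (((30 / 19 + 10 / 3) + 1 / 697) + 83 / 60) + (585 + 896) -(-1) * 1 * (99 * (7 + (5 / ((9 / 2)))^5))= 689576541255967 / 293679151740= 2348.06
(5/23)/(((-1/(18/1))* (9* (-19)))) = 10/437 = 0.02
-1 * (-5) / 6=5 / 6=0.83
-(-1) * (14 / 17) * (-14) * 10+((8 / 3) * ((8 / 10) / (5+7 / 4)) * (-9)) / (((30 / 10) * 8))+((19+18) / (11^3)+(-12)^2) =87409163 / 3054645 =28.62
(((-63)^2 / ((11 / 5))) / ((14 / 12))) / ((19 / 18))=306180 / 209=1464.98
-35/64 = -0.55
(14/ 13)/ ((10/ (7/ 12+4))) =77/ 156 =0.49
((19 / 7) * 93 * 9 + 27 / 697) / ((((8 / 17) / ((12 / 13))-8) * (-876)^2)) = -923715 / 2336958344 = -0.00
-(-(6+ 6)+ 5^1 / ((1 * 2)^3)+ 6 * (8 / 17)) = 8.55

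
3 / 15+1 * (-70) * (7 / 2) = -1224 / 5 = -244.80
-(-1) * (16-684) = -668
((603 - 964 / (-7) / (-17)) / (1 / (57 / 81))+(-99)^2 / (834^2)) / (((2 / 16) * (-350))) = -20791131397 / 2172743055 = -9.57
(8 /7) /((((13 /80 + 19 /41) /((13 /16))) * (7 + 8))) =4264 /43113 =0.10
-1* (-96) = 96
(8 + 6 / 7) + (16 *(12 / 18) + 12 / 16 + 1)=1787 / 84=21.27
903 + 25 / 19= 17182 / 19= 904.32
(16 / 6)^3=512 / 27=18.96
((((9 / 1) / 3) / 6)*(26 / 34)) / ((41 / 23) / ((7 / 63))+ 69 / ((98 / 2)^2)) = 717899 / 30176904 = 0.02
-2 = -2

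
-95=-95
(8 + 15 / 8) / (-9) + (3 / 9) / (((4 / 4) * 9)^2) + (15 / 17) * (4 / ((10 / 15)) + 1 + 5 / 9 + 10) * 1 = 14.40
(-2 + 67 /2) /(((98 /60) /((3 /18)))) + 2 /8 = 97 /28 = 3.46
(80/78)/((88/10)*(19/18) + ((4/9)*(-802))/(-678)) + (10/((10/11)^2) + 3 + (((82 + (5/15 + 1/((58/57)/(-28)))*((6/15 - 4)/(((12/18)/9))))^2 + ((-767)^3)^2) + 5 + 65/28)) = 23328949964183095998975995707/114583743820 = 203597379405150387.58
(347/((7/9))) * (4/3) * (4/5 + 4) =99936/35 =2855.31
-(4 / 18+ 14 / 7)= -20 / 9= -2.22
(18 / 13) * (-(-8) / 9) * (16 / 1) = 256 / 13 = 19.69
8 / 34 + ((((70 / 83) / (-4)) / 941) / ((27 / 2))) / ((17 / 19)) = 8434459 / 35849277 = 0.24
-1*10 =-10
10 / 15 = 0.67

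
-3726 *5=-18630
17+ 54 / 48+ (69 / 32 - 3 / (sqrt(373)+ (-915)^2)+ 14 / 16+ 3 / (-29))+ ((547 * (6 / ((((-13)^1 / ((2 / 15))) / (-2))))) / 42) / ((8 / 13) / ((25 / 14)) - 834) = 3 * sqrt(373) / 700945700252+ 47973974803782800813 / 2278953913618516512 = 21.05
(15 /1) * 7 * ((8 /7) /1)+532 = 652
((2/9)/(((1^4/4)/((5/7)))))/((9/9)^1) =40/63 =0.63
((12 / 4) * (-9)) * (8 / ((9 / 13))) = -312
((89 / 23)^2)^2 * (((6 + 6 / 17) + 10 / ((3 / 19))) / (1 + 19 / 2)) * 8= 3567774792224 / 299709711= 11904.10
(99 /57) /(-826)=-33 /15694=-0.00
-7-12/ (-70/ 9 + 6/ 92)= -17383/ 3193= -5.44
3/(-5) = -0.60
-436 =-436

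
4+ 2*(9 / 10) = 29 / 5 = 5.80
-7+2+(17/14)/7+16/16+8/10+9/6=-374/245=-1.53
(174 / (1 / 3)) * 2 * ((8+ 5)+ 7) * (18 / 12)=31320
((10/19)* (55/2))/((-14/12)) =-1650/133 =-12.41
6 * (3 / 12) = 3 / 2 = 1.50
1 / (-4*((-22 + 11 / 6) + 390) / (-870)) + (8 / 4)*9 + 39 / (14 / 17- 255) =18.43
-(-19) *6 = 114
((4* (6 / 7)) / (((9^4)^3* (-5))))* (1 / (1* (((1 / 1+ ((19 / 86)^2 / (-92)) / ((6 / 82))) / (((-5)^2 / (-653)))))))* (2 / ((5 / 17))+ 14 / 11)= 805631488 / 1065849270029090139285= 0.00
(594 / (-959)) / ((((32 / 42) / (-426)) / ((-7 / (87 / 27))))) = -11956329 / 15892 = -752.35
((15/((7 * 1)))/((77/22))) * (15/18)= 25/49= 0.51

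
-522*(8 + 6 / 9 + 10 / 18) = -4814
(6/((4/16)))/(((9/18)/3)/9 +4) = 1296/217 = 5.97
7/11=0.64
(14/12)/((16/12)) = 7/8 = 0.88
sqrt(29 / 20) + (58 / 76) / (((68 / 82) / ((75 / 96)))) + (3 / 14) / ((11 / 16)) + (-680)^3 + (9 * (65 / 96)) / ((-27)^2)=-243240690408518857 / 773587584 + sqrt(145) / 10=-314431997.76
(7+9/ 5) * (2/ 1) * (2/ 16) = 11/ 5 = 2.20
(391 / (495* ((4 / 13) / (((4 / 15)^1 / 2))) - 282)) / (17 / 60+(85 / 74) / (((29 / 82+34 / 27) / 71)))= 197529865 / 22098863564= 0.01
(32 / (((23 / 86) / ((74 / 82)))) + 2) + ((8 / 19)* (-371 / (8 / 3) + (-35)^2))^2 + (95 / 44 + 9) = 3132965479081 / 14978612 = 209162.60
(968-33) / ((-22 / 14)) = -595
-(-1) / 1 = 1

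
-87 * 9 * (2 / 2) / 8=-783 / 8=-97.88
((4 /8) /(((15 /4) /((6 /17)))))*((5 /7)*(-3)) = -12 /119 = -0.10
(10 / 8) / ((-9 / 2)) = -5 / 18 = -0.28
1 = 1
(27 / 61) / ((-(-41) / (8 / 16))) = 27 / 5002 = 0.01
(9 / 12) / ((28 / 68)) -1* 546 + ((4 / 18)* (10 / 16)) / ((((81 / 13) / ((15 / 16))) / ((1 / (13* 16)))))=-947863121 / 1741824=-544.18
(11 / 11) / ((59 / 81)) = 81 / 59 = 1.37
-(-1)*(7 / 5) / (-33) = -7 / 165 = -0.04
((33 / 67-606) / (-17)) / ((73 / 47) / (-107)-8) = -68007167 / 15302465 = -4.44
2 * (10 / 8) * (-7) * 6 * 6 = -630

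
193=193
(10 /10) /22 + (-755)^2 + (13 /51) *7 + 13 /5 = 3197865101 /5610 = 570029.43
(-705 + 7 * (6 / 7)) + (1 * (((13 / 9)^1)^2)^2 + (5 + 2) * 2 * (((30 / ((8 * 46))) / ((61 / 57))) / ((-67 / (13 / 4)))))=-6855180711853 / 9867848976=-694.70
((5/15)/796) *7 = 7/2388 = 0.00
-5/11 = -0.45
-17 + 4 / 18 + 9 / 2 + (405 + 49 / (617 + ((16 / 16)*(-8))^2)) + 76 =468.79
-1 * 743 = -743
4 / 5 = 0.80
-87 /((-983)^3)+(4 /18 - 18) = -151977933137 /8548758783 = -17.78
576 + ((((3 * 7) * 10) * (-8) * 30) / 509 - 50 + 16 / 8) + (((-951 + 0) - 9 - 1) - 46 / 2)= -555.02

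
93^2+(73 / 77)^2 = 51285250 / 5929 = 8649.90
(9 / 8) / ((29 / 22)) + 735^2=62666199 / 116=540225.85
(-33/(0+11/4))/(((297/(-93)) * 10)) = 62/165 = 0.38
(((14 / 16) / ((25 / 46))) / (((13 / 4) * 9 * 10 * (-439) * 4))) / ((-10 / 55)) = 1771 / 102726000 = 0.00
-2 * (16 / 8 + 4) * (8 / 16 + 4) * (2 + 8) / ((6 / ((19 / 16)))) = -855 / 8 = -106.88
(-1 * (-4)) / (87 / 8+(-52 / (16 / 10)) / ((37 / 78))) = -1184 / 17061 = -0.07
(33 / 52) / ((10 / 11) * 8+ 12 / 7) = 2541 / 35984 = 0.07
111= 111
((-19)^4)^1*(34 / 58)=2215457 / 29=76395.07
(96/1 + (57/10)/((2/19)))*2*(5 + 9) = 21021/5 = 4204.20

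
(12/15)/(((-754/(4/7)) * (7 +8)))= -8/197925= -0.00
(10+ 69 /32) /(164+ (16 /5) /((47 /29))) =91415 /1248128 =0.07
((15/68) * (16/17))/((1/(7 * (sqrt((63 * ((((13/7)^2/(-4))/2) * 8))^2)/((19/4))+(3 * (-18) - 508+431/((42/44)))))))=-516560/5491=-94.07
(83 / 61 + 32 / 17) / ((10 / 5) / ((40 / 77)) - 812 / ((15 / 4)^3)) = -0.28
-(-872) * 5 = 4360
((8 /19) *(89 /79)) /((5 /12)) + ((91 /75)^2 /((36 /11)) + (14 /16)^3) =87857154523 /38905920000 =2.26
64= 64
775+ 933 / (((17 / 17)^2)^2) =1708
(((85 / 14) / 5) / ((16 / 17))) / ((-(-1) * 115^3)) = 289 / 340676000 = 0.00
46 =46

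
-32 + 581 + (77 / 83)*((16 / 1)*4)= 50495 / 83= 608.37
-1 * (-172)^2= -29584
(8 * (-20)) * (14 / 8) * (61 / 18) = -8540 / 9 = -948.89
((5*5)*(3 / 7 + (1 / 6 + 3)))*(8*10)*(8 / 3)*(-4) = -4832000 / 63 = -76698.41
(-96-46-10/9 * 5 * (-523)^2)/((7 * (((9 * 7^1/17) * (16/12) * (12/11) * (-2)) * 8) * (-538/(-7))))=79929223/2440368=32.75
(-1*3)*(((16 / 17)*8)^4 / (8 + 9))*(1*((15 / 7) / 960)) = -12582912 / 9938999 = -1.27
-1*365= -365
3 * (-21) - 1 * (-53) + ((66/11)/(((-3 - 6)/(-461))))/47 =-488/141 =-3.46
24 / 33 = 8 / 11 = 0.73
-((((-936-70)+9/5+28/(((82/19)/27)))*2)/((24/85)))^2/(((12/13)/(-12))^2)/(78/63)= -759603021803899/161376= -4707038356.41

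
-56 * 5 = -280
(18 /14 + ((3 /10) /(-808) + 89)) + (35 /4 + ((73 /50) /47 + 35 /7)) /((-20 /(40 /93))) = 111237065069 /1236118800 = 89.99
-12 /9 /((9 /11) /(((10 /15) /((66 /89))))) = -356 /243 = -1.47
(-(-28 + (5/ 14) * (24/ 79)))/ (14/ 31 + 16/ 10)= 1195360/ 87927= 13.59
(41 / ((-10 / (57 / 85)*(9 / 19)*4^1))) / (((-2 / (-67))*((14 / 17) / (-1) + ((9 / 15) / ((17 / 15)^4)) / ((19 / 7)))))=92569139449 / 1313079600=70.50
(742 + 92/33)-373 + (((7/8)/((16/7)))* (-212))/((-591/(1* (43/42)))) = 464238139/1248192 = 371.93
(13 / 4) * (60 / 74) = 2.64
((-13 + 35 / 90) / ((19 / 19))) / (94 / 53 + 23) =-12031 / 23634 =-0.51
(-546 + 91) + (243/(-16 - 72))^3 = -324418667/681472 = -476.06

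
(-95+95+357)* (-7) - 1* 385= -2884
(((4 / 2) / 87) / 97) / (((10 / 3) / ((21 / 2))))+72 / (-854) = -1003713 / 12011510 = -0.08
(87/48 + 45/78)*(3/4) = 1491/832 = 1.79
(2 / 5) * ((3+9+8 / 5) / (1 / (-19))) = -2584 / 25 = -103.36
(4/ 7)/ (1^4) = 4/ 7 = 0.57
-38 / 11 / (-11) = 38 / 121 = 0.31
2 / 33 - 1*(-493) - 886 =-12967 / 33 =-392.94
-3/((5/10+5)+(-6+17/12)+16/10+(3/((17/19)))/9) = -3060/2947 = -1.04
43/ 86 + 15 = 31/ 2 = 15.50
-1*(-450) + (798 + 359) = 1607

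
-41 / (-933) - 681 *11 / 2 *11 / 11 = -3745.46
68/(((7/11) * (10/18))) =6732/35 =192.34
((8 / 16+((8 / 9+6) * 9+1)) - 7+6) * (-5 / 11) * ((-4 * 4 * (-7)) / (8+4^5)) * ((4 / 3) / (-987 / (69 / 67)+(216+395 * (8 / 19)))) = 1529500 / 214335693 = 0.01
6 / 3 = 2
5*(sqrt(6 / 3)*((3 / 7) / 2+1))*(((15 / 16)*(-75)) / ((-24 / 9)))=226.40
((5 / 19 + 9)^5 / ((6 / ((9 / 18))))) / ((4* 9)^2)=2638659584 / 601692057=4.39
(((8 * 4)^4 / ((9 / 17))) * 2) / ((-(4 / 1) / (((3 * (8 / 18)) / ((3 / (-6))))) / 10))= 713031680 / 27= 26408580.74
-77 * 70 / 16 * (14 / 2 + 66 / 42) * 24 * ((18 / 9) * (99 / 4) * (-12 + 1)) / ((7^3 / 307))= 1654898850 / 49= 33773445.92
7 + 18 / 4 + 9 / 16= 193 / 16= 12.06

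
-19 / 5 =-3.80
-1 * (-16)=16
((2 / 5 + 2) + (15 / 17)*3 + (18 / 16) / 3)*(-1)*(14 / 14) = -3687 / 680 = -5.42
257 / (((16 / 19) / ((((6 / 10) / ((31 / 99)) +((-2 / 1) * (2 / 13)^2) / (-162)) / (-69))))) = -19855513399 / 2342461680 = -8.48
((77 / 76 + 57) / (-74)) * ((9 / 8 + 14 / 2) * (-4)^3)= 286585 / 703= 407.66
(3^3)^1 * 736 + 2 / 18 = 178849 / 9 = 19872.11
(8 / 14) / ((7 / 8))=32 / 49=0.65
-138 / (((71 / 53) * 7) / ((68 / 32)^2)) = -1056873 / 15904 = -66.45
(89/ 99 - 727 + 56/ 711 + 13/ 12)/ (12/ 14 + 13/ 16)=-434.19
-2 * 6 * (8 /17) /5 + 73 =6109 /85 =71.87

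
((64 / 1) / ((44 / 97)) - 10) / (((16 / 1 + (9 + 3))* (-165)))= -103 / 3630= -0.03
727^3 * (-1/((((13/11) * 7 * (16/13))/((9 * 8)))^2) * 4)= -3765941953983/49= -76855958244.55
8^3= 512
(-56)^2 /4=784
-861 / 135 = -287 / 45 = -6.38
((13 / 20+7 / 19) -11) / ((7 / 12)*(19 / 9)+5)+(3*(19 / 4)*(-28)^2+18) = 715330239 / 63935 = 11188.40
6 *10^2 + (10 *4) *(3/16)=1215/2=607.50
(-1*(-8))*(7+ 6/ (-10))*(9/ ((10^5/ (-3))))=-216/ 15625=-0.01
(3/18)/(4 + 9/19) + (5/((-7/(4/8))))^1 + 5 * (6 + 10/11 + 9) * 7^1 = 10926844/19635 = 556.50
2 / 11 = 0.18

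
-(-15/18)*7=35/6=5.83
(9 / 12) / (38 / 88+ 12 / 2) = 33 / 283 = 0.12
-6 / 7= -0.86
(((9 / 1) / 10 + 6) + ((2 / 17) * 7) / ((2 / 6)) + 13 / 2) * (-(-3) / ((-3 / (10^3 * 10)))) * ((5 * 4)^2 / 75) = -43168000 / 51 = -846431.37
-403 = -403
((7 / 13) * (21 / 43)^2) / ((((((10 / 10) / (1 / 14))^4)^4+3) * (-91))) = -441 / 680569036952010102885859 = -0.00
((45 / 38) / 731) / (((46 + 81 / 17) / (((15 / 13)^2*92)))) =465750 / 119156999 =0.00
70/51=1.37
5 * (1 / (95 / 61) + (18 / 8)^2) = 8671 / 304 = 28.52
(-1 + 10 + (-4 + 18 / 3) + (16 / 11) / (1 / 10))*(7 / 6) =1967 / 66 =29.80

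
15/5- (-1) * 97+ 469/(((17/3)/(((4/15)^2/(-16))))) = 127031/1275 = 99.63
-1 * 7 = -7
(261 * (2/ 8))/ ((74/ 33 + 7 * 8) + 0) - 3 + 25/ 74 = -438587/ 284456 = -1.54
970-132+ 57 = 895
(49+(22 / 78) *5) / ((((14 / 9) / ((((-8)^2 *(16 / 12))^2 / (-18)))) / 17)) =-547586048 / 2457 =-222867.74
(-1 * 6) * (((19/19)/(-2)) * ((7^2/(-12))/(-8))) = 1.53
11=11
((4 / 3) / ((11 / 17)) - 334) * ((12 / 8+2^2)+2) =-27385 / 11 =-2489.55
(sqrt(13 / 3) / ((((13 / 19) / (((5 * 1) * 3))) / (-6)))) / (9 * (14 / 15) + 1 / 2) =-5700 * sqrt(39) / 1157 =-30.77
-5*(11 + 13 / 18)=-1055 / 18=-58.61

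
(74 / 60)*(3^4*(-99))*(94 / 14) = -4648347 / 70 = -66404.96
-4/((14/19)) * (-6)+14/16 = 1873/56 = 33.45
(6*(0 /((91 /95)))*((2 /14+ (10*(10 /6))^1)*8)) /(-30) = 0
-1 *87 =-87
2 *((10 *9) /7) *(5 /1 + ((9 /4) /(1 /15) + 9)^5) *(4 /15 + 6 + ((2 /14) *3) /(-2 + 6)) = 1174221946192101 /50176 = 23402063659.76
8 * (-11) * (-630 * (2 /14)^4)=7920 /343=23.09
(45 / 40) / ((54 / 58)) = 29 / 24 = 1.21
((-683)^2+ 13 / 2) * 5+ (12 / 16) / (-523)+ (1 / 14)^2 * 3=59774401248 / 25627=2332477.51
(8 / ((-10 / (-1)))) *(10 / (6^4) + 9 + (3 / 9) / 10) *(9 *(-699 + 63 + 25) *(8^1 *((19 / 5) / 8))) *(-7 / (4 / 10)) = 2380437059 / 900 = 2644930.07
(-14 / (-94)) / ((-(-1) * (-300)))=-7 / 14100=-0.00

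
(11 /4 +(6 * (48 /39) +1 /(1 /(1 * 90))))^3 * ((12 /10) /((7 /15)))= 2581827.17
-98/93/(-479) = 98/44547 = 0.00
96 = 96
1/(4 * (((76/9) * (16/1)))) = 9/4864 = 0.00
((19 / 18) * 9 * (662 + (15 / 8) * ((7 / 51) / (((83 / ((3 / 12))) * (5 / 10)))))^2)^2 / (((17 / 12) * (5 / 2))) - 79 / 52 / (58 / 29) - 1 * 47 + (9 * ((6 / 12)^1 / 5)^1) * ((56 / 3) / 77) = 1545320270373046883243595756029569 / 315749701617381244928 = 4894130580194.92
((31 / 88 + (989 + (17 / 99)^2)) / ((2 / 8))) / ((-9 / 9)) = -3957.53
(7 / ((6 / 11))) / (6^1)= 77 / 36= 2.14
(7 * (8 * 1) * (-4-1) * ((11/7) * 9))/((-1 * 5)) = 792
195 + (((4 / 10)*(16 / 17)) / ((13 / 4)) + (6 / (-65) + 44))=20317 / 85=239.02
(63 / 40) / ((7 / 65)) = 117 / 8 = 14.62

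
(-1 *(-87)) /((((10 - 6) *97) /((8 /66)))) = 29 /1067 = 0.03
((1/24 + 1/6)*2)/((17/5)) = 25/204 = 0.12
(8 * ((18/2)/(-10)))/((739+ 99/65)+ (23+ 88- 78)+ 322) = -468/71209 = -0.01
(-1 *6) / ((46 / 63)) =-8.22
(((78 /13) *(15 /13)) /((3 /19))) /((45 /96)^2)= 38912 /195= 199.55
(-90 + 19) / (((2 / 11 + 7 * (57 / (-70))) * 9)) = 7810 / 5463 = 1.43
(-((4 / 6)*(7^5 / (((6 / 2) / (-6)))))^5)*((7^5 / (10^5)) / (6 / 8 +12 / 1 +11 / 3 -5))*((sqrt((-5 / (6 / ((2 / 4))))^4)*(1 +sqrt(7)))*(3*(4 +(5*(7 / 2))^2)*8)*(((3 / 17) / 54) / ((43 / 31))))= 408052216622692640422676259896 / 1610452125 +408052216622692640422676259896*sqrt(7) / 1610452125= 923751088679518504654.82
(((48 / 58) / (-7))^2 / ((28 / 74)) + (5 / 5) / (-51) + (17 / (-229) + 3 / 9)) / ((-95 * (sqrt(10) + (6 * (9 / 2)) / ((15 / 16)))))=-1176356760 / 11502750299537 + 245074325 * sqrt(10) / 69016501797222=-0.00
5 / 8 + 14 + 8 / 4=133 / 8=16.62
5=5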